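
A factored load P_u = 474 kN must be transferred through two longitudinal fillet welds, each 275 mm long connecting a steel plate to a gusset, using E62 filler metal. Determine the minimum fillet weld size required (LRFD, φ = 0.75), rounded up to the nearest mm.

w = 5 mm

E62XX → F_EXX = 620 MPa.
Total weld length L = 550 mm.
Required throat t_e = P_u / (φ × 0.6 F_EXX × L) = 474 / (0.75 × 0.6 × 620 × 550 × 10⁻³) = 3.089 mm.
Required leg w = t_e / 0.707 = 4.369 mm → use 5 mm.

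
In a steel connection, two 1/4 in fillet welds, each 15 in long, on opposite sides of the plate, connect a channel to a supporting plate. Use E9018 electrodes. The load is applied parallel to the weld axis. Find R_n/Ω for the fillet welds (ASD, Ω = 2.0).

E90XX → F_EXX = 90 ksi.
Effective throat t_e = 0.707 × 0.25 = 0.1767 in.
Total length L = 30 in; A_we = 0.1767 × 30 = 5.302 in².
F_nw = 0.6 F_EXX = 0.6 × 90 = 54 ksi.
R_n = 54 × 5.302 = 286.3 kip; R_n/Ω = 286.3/2.0 = 143.2 kip.

R_n/Ω ≈ 143 kip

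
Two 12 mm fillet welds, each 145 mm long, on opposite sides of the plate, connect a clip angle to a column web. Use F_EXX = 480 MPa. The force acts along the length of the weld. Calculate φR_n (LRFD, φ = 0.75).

Effective throat t_e = 0.707 × 12 = 8.484 mm.
Total length L = 290 mm; A_we = 8.484 × 290 = 2460 mm².
F_nw = 0.6 F_EXX = 0.6 × 480 = 288 MPa.
φR_n = 0.75 × 288 × 2460 × 10⁻³ = 531.4 kN.

φR_n ≈ 531 kN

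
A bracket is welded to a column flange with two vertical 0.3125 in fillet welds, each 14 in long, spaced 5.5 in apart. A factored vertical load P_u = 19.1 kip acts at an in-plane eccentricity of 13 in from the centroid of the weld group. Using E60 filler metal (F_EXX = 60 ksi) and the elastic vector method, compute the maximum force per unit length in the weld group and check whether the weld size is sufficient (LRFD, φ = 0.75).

Total weld length L_w = 28 in. Treat welds as unit-width lines.
Polar moment about centroid: J = 2[d³/12 + d(b/2)²] = 2[14³/12 + 14×2.75²] = 669.1 in³.
Direct shear f_v = P/L_w = 19.1 / 28 = 0.6821 kip/in (vertical).
Torsion M = P·e = 19.1 × 13 = 248.3 kip·in.
Critical point at (x, y) = (2.75, 7) from centroid. f_tx = M·y/J = 2.598 kip/in; f_ty = M·x/J = 1.021 kip/in.
Resultant f_max = √[f_tx² + (f_v + f_ty)²] = √[2.598² + (0.6821 + 1.021)²] = 3.106 kip/in.
Capacity per unit length: φr_n = 0.75 × 0.6 × 60 × (0.707 × 0.3125) = 5.965 kip/in.
3.106 ≤ 5.965 → adequate.

f_max ≈ 3.11 kip/in; adequate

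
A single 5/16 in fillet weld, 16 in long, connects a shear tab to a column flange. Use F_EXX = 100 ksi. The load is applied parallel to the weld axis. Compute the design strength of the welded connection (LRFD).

φR_n ≈ 159 kip

Effective throat t_e = 0.707 × 0.3125 = 0.2209 in.
Total length L = 16 in; A_we = 0.2209 × 16 = 3.535 in².
F_nw = 0.6 F_EXX = 0.6 × 100 = 60 ksi.
φR_n = 0.75 × 60 × 3.535 = 159.1 kip.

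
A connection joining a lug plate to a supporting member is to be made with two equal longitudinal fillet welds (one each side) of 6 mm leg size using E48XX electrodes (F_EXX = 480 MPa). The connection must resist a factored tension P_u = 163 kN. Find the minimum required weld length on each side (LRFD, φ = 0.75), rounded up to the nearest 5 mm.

Throat t_e = 0.707 × 6 = 4.242 mm.
φr_n = 0.75 × 0.6 × 480 × 4.242 × 10⁻³ = 0.9163 kN/mm.
L_req = P_u / φr_n = 163 / 0.9163 = 177.9 mm total.
Per side: 177.9 / 2 = 88.95 mm.
Round up → use L = 90 mm on each side.

L = 90 mm on each side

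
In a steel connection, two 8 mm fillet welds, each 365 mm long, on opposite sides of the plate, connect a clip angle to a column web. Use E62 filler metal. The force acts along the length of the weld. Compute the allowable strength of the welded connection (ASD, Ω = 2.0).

R_n/Ω ≈ 768 kN

E62XX → F_EXX = 620 MPa.
Effective throat t_e = 0.707 × 8 = 5.656 mm.
Total length L = 730 mm; A_we = 5.656 × 730 = 4129 mm².
F_nw = 0.6 F_EXX = 0.6 × 620 = 372 MPa.
R_n = 372 × 4129 × 10⁻³ = 1536 kN; R_n/Ω = 1536/2.0 = 768 kN.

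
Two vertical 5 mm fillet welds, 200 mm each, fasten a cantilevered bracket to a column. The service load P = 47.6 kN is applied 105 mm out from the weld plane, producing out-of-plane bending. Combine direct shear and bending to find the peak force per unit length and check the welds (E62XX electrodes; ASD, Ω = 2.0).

E62XX → F_EXX = 620 MPa.
L_w = 2 × 200 = 400 mm; section modulus (unit throat) S = 2 × L²/6 = 13330 mm².
Direct shear f_v = P/L_w = 47.6×10³/400 = 119 N/mm.
Moment M = P × e = 47.6×10³ × 105 = 4998000 N·mm; bending f_b = M/S = 374.8 N/mm.
f_max = √(f_v² + f_b²) = √(119² + 374.8²) = 393.3 N/mm.
r_n/Ω = (1/2.0) × 0.6 × 620 × (0.707 × 5) = 657.5 N/mm → adequate.

f_max ≈ 393 N/mm; adequate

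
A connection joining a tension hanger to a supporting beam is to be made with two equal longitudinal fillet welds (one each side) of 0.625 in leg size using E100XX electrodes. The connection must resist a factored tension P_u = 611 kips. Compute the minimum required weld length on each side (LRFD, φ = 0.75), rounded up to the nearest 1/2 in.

L = 15.5 in on each side

E100XX → F_EXX = 100 ksi.
Throat t_e = 0.707 × 0.625 = 0.4419 in.
φr_n = 0.75 × 0.6 × 100 × 0.4419 = 19.88 kips/in.
L_req = P_u / φr_n = 611 / 19.88 = 30.73 in total.
Per side: 30.73 / 2 = 15.36 in.
Round up → use L = 15.5 in on each side.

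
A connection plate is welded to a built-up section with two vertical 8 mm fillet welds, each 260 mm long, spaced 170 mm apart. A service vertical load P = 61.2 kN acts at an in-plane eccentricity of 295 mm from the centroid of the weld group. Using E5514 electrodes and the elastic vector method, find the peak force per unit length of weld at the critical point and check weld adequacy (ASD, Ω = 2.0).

E55XX → F_EXX = 550 MPa.
Total weld length L_w = 520 mm. Treat welds as unit-width lines.
Polar moment about centroid: J = 2[d³/12 + d(b/2)²] = 2[260³/12 + 260×85²] = 6686000 mm³.
Direct shear f_v = P/L_w = 61.2×10³ / 520 = 117.7 N/mm (vertical).
Torsion M = P·e = 61.2×10³ × 295 = 18054000 N·mm.
Critical point at (x, y) = (85, 130) from centroid. f_tx = M·y/J = 351 N/mm; f_ty = M·x/J = 229.5 N/mm.
Resultant f_max = √[f_tx² + (f_v + f_ty)²] = √[351² + (117.7 + 229.5)²] = 493.7 N/mm.
Capacity per unit length: r_n/Ω = (1/2.0) × 0.6 × 550 × (0.707 × 8) = 933.2 N/mm.
493.7 ≤ 933.2 → adequate.

f_max ≈ 494 N/mm; adequate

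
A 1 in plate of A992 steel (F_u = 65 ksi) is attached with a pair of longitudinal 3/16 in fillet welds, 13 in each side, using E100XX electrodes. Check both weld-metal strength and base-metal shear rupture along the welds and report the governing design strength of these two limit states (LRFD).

E100XX → F_EXX = 100 ksi.
t_e = 0.707 × 0.1875 = 0.1326 in; L = 26 in.
Weld metal: φR_n = 0.75 × 0.6 × 100 × 0.1326 × 26 = 155.1 kip.
Base metal (shear rupture): φR_n = 0.75 × 0.6 × 65 × 1 × 26 = 760.5 kip.
Governing: weld metal.

φR_n ≈ 155 kip (weld metal governs)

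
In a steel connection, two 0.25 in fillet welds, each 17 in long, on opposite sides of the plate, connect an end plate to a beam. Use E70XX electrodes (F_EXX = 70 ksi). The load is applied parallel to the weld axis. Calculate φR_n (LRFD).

φR_n ≈ 189 kips

Effective throat t_e = 0.707 × 0.25 = 0.1767 in.
Total length L = 34 in; A_we = 0.1767 × 34 = 6.01 in².
F_nw = 0.6 F_EXX = 0.6 × 70 = 42 ksi.
φR_n = 0.75 × 42 × 6.01 = 189.3 kips.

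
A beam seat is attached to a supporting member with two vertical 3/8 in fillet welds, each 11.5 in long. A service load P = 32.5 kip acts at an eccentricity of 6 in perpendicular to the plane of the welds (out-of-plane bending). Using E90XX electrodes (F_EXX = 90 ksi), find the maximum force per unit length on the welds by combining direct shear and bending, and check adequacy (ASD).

L_w = 2 × 11.5 = 23 in; section modulus (unit throat) S = 2 × L²/6 = 44.08 in².
Direct shear f_v = P/L_w = 32.5/23 = 1.413 kip/in.
Moment M = P × e = 32.5 × 6 = 195 kip·in; bending f_b = M/S = 4.423 kip/in.
f_max = √(f_v² + f_b²) = √(1.413² + 4.423²) = 4.644 kip/in.
r_n/Ω = (1/2.0) × 0.6 × 90 × (0.707 × 0.375) = 7.158 kip/in → adequate.

f_max ≈ 4.64 kip/in; adequate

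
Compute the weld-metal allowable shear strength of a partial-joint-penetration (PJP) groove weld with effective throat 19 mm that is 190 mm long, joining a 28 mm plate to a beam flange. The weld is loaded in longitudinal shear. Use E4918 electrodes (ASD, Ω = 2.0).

E49XX → F_EXX = 490 MPa.
Effective throat (given) t_e = 19 mm.
A_we = 19 × 190 = 3610 mm².
F_nw = 0.6 F_EXX = 294 MPa.
R_n/Ω = (294 × 3610) / 2.0 × 10⁻³ = 530.7 kN.

R_n/Ω ≈ 531 kN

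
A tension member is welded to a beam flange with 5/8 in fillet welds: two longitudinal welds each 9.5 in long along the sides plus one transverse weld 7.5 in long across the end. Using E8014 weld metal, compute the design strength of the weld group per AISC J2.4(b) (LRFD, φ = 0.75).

φR_n ≈ 436 kip

E80XX → F_EXX = 80 ksi.
t_e = 0.707 × 0.625 = 0.4419 in.
R_nwl = 0.6 × 80 × 0.4419 × 19 = 403 kip (longitudinal, 2 welds).
R_nwt = 0.6 × 80 × 0.4419 × 7.5 = 159.1 kip (transverse, base value).
(i) R_nwl + R_nwt = 562.1 kip; (ii) 0.85 R_nwl + 1.5 R_nwt = 581.2 kip.
R_n = max = 581.2 kip [governs: (ii)]; φR_n = 435.9 kip.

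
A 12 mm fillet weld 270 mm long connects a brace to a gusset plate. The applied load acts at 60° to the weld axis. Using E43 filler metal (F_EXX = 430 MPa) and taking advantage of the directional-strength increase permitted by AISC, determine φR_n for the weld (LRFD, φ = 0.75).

φR_n ≈ 622 kN

t_e = 0.707 × 12 = 8.484 mm; A_we = 8.484 × 270 = 2291 mm².
Directional factor: 1.0 + 0.5 sin^1.5(60°) = 1.403.
F_nw = 0.6 × 430 × 1.403 = 362 MPa.
φR_n = 0.75 × 362 × 2291 × 10⁻³ = 621.9 kN.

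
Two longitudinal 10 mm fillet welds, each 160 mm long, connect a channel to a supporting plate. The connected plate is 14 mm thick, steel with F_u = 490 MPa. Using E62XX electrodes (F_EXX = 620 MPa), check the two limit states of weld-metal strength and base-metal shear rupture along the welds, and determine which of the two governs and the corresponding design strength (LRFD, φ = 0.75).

t_e = 0.707 × 10 = 7.07 mm; L = 320 mm.
Weld metal: φR_n = 0.75 × 0.6 × 620 × 7.07 × 320 × 10⁻³ = 631.2 kN.
Base metal (shear rupture): φR_n = 0.75 × 0.6 × 490 × 14 × 320 × 10⁻³ = 987.8 kN.
Governing: weld metal.

φR_n ≈ 631 kN (weld metal governs)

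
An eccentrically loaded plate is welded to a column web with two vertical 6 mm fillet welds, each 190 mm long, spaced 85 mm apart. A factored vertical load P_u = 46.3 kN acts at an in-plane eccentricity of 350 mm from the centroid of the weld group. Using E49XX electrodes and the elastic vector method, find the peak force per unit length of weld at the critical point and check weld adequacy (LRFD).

f_max ≈ 978 N/mm; NOT adequate

E49XX → F_EXX = 490 MPa.
Total weld length L_w = 380 mm. Treat welds as unit-width lines.
Polar moment about centroid: J = 2[d³/12 + d(b/2)²] = 2[190³/12 + 190×42.5²] = 1830000 mm³.
Direct shear f_v = P/L_w = 46.3×10³ / 380 = 121.8 N/mm (vertical).
Torsion M = P·e = 46.3×10³ × 350 = 16205000 N·mm.
Critical point at (x, y) = (42.5, 95) from centroid. f_tx = M·y/J = 841.5 N/mm; f_ty = M·x/J = 376.4 N/mm.
Resultant f_max = √[f_tx² + (f_v + f_ty)²] = √[841.5² + (121.8 + 376.4)²] = 977.9 N/mm.
Capacity per unit length: φr_n = 0.75 × 0.6 × 490 × (0.707 × 6) = 935.4 N/mm.
977.9 > 935.4 → NOT adequate.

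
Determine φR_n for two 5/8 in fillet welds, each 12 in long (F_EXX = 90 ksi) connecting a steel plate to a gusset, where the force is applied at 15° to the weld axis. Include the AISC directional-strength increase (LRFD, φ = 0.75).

t_e = 0.707 × 0.625 = 0.4419 in; A_we = 0.4419 × 24 = 10.6 in².
Directional factor: 1.0 + 0.5 sin^1.5(15°) = 1.066.
F_nw = 0.6 × 90 × 1.066 = 57.56 ksi.
φR_n = 0.75 × 57.56 × 10.6 = 457.8 kip.

φR_n ≈ 458 kip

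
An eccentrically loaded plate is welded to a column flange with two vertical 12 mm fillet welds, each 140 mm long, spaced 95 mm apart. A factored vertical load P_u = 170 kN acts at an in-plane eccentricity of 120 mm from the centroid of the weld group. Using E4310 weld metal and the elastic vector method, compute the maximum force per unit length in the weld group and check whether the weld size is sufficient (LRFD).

E43XX → F_EXX = 430 MPa.
Total weld length L_w = 280 mm. Treat welds as unit-width lines.
Polar moment about centroid: J = 2[d³/12 + d(b/2)²] = 2[140³/12 + 140×47.5²] = 1089000 mm³.
Direct shear f_v = P/L_w = 170×10³ / 280 = 607.1 N/mm (vertical).
Torsion M = P·e = 170×10³ × 120 = 20400000 N·mm.
Critical point at (x, y) = (47.5, 70) from centroid. f_tx = M·y/J = 1311 N/mm; f_ty = M·x/J = 889.7 N/mm.
Resultant f_max = √[f_tx² + (f_v + f_ty)²] = √[1311² + (607.1 + 889.7)²] = 1990 N/mm.
Capacity per unit length: φr_n = 0.75 × 0.6 × 430 × (0.707 × 12) = 1642 N/mm.
1990 > 1642 → NOT adequate.

f_max ≈ 1990 N/mm; NOT adequate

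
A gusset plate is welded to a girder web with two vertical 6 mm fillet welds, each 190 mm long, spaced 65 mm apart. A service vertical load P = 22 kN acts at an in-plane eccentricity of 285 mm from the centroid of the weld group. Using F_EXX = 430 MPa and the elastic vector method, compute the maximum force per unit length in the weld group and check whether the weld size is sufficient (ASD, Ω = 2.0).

f_max ≈ 430 N/mm; adequate

Total weld length L_w = 380 mm. Treat welds as unit-width lines.
Polar moment about centroid: J = 2[d³/12 + d(b/2)²] = 2[190³/12 + 190×32.5²] = 1545000 mm³.
Direct shear f_v = P/L_w = 22×10³ / 380 = 57.89 N/mm (vertical).
Torsion M = P·e = 22×10³ × 285 = 6270000 N·mm.
Critical point at (x, y) = (32.5, 95) from centroid. f_tx = M·y/J = 385.6 N/mm; f_ty = M·x/J = 131.9 N/mm.
Resultant f_max = √[f_tx² + (f_v + f_ty)²] = √[385.6² + (57.89 + 131.9)²] = 429.8 N/mm.
Capacity per unit length: r_n/Ω = (1/2.0) × 0.6 × 430 × (0.707 × 6) = 547.2 N/mm.
429.8 ≤ 547.2 → adequate.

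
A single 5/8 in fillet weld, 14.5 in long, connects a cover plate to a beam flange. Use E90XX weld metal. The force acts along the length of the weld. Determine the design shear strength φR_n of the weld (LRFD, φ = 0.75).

E90XX → F_EXX = 90 ksi.
Effective throat t_e = 0.707 × 0.625 = 0.4419 in.
Total length L = 14.5 in; A_we = 0.4419 × 14.5 = 6.407 in².
F_nw = 0.6 F_EXX = 0.6 × 90 = 54 ksi.
φR_n = 0.75 × 54 × 6.407 = 259.5 kips.

φR_n ≈ 259 kips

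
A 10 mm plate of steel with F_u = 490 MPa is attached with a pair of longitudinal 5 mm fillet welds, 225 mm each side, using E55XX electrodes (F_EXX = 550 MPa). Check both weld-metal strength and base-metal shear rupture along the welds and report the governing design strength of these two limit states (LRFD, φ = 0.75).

t_e = 0.707 × 5 = 3.535 mm; L = 450 mm.
Weld metal: φR_n = 0.75 × 0.6 × 550 × 3.535 × 450 × 10⁻³ = 393.7 kN.
Base metal (shear rupture): φR_n = 0.75 × 0.6 × 490 × 10 × 450 × 10⁻³ = 992.2 kN.
Governing: weld metal.

φR_n ≈ 394 kN (weld metal governs)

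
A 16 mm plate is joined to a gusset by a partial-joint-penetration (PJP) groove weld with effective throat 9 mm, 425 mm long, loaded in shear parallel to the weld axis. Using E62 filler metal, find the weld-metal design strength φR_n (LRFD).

φR_n ≈ 1070 kN

E62XX → F_EXX = 620 MPa.
Effective throat (given) t_e = 9 mm.
A_we = 9 × 425 = 3825 mm².
F_nw = 0.6 F_EXX = 372 MPa.
φR_n = 0.75 × 372 × 3825 × 10⁻³ = 1067 kN.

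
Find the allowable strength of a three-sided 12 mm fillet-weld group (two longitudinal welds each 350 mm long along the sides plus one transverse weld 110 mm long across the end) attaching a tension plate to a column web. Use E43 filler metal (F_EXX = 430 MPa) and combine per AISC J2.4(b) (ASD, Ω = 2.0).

t_e = 0.707 × 12 = 8.484 mm.
R_nwl = 0.6 × 430 × 8.484 × 700 × 10⁻³ = 1532 kN (longitudinal, 2 welds).
R_nwt = 0.6 × 430 × 8.484 × 110 × 10⁻³ = 240.8 kN (transverse, base value).
(i) R_nwl + R_nwt = 1773 kN; (ii) 0.85 R_nwl + 1.5 R_nwt = 1664 kN.
R_n = max = 1773 kN [governs: (i)]; R_n/Ω = 886.5 kN.

R_n/Ω ≈ 886 kN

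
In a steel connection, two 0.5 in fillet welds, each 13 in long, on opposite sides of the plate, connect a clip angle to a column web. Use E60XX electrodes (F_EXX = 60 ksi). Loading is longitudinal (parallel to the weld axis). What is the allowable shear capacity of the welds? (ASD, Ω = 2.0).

R_n/Ω ≈ 165 kip

Effective throat t_e = 0.707 × 0.5 = 0.3535 in.
Total length L = 26 in; A_we = 0.3535 × 26 = 9.191 in².
F_nw = 0.6 F_EXX = 0.6 × 60 = 36 ksi.
R_n = 36 × 9.191 = 330.9 kip; R_n/Ω = 330.9/2.0 = 165.4 kip.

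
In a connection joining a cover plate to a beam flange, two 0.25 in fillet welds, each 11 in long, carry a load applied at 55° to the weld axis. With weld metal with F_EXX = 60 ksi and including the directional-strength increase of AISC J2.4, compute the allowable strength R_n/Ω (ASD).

R_n/Ω ≈ 95.9 kips

t_e = 0.707 × 0.25 = 0.1767 in; A_we = 0.1767 × 22 = 3.888 in².
Directional factor: 1.0 + 0.5 sin^1.5(55°) = 1.371.
F_nw = 0.6 × 60 × 1.371 = 49.35 ksi.
R_n/Ω = (49.35 × 3.888) / 2.0 = 95.94 kips.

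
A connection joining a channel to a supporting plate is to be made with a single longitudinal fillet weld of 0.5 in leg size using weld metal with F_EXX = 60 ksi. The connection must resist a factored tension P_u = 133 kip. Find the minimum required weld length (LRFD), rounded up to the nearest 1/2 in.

L = 14 in

Throat t_e = 0.707 × 0.5 = 0.3535 in.
φr_n = 0.75 × 0.6 × 60 × 0.3535 = 9.544 kip/in.
L_req = P_u / φr_n = 133 / 9.544 = 13.93 in total.
Round up → use L = 14 in.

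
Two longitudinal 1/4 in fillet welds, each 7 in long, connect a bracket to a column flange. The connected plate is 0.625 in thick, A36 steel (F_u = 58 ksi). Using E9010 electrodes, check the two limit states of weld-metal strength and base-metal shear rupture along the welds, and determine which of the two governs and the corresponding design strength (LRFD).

φR_n ≈ 100 kip (weld metal governs)

E90XX → F_EXX = 90 ksi.
t_e = 0.707 × 0.25 = 0.1767 in; L = 14 in.
Weld metal: φR_n = 0.75 × 0.6 × 90 × 0.1767 × 14 = 100.2 kip.
Base metal (shear rupture): φR_n = 0.75 × 0.6 × 58 × 0.625 × 14 = 228.4 kip.
Governing: weld metal.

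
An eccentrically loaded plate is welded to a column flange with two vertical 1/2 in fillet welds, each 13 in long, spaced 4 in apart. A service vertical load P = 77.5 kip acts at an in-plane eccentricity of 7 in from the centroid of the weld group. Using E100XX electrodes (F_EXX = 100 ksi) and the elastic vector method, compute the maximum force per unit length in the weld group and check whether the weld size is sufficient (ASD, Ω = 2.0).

f_max ≈ 9.18 kip/in; adequate

Total weld length L_w = 26 in. Treat welds as unit-width lines.
Polar moment about centroid: J = 2[d³/12 + d(b/2)²] = 2[13³/12 + 13×2²] = 470.2 in³.
Direct shear f_v = P/L_w = 77.5 / 26 = 2.981 kip/in (vertical).
Torsion M = P·e = 77.5 × 7 = 542.5 kip·in.
Critical point at (x, y) = (2, 6.5) from centroid. f_tx = M·y/J = 7.5 kip/in; f_ty = M·x/J = 2.308 kip/in.
Resultant f_max = √[f_tx² + (f_v + f_ty)²] = √[7.5² + (2.981 + 2.308)²] = 9.177 kip/in.
Capacity per unit length: r_n/Ω = (1/2.0) × 0.6 × 100 × (0.707 × 0.5) = 10.6 kip/in.
9.177 ≤ 10.6 → adequate.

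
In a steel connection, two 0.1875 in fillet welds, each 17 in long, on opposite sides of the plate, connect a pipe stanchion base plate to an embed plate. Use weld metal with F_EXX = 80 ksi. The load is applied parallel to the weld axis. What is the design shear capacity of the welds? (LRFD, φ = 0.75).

Effective throat t_e = 0.707 × 0.1875 = 0.1326 in.
Total length L = 34 in; A_we = 0.1326 × 34 = 4.507 in².
F_nw = 0.6 F_EXX = 0.6 × 80 = 48 ksi.
φR_n = 0.75 × 48 × 4.507 = 162.3 kip.

φR_n ≈ 162 kip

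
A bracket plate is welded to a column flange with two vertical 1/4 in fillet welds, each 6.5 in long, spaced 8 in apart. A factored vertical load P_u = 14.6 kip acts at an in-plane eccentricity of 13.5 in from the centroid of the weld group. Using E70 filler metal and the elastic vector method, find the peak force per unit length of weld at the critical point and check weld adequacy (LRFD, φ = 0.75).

E70XX → F_EXX = 70 ksi.
Total weld length L_w = 13 in. Treat welds as unit-width lines.
Polar moment about centroid: J = 2[d³/12 + d(b/2)²] = 2[6.5³/12 + 6.5×4²] = 253.8 in³.
Direct shear f_v = P/L_w = 14.6 / 13 = 1.123 kip/in (vertical).
Torsion M = P·e = 14.6 × 13.5 = 197.1 kip·in.
Critical point at (x, y) = (4, 3.25) from centroid. f_tx = M·y/J = 2.524 kip/in; f_ty = M·x/J = 3.107 kip/in.
Resultant f_max = √[f_tx² + (f_v + f_ty)²] = √[2.524² + (1.123 + 3.107)²] = 4.926 kip/in.
Capacity per unit length: φr_n = 0.75 × 0.6 × 70 × (0.707 × 0.25) = 5.568 kip/in.
4.926 ≤ 5.568 → adequate.

f_max ≈ 4.93 kip/in; adequate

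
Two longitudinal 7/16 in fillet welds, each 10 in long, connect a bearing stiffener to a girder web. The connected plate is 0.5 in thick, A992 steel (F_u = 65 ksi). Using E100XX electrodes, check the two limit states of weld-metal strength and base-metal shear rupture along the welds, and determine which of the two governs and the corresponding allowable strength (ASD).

E100XX → F_EXX = 100 ksi.
t_e = 0.707 × 0.4375 = 0.3093 in; L = 20 in.
Weld metal: R_n/Ω = (1/2.0) × 0.6 × 100 × 0.3093 × 20 = 185.6 kips.
Base metal (shear rupture): R_n/Ω = (1/2.0) × 0.6 × 65 × 0.5 × 20 = 195 kips.
Governing: weld metal.

R_n/Ω ≈ 186 kips (weld metal governs)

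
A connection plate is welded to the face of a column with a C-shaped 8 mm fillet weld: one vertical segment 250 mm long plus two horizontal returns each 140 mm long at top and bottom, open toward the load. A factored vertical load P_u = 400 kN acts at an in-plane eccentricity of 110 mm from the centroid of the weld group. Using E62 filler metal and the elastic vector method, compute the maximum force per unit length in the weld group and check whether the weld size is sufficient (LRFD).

E62XX → F_EXX = 620 MPa.
Total weld length L_w = 530 mm. Treat welds as unit-width lines.
Centroid: x̄ = 2×140×70 / 530 = 36.98 mm from the vertical weld.
Polar moment about centroid: J = I_x + I_y = [250³/12 + 2×140×125²] + [250×36.98² + 2(140³/12 + 140×33.02²)] = 6782000 mm³.
Direct shear f_v = P/L_w = 400×10³ / 530 = 754.7 N/mm (vertical).
Torsion M = P·e = 400×10³ × 110 = 44000000 N·mm.
Critical point at (x, y) = (103, 125) from centroid. f_tx = M·y/J = 811 N/mm; f_ty = M·x/J = 668.4 N/mm.
Resultant f_max = √[f_tx² + (f_v + f_ty)²] = √[811² + (754.7 + 668.4)²] = 1638 N/mm.
Capacity per unit length: φr_n = 0.75 × 0.6 × 620 × (0.707 × 8) = 1578 N/mm.
1638 > 1578 → NOT adequate.

f_max ≈ 1640 N/mm; NOT adequate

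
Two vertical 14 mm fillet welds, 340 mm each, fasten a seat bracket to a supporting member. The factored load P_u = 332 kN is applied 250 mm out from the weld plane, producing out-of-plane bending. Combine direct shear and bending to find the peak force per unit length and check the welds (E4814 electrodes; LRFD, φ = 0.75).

E48XX → F_EXX = 480 MPa.
L_w = 2 × 340 = 680 mm; section modulus (unit throat) S = 2 × L²/6 = 38530 mm².
Direct shear f_v = P/L_w = 332×10³/680 = 488.2 N/mm.
Moment M = P × e = 332×10³ × 250 = 83000000 N·mm; bending f_b = M/S = 2154 N/mm.
f_max = √(f_v² + f_b²) = √(488.2² + 2154²) = 2209 N/mm.
φr_n = 0.75 × 0.6 × 480 × (0.707 × 14) = 2138 N/mm → NOT adequate.

f_max ≈ 2210 N/mm; NOT adequate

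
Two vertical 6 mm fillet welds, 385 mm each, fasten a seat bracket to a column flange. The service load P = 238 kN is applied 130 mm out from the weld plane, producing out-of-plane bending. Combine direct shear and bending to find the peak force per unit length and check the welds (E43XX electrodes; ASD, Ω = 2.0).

E43XX → F_EXX = 430 MPa.
L_w = 2 × 385 = 770 mm; section modulus (unit throat) S = 2 × L²/6 = 49410 mm².
Direct shear f_v = P/L_w = 238×10³/770 = 309.1 N/mm.
Moment M = P × e = 238×10³ × 130 = 30940000 N·mm; bending f_b = M/S = 626.2 N/mm.
f_max = √(f_v² + f_b²) = √(309.1² + 626.2²) = 698.3 N/mm.
r_n/Ω = (1/2.0) × 0.6 × 430 × (0.707 × 6) = 547.2 N/mm → NOT adequate.

f_max ≈ 698 N/mm; NOT adequate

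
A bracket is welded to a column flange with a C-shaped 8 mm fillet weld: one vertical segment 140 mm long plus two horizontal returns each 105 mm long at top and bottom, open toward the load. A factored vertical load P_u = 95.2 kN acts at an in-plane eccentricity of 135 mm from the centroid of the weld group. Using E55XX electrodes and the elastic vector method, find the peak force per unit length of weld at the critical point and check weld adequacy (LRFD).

f_max ≈ 990 N/mm; adequate

E55XX → F_EXX = 550 MPa.
Total weld length L_w = 350 mm. Treat welds as unit-width lines.
Centroid: x̄ = 2×105×52.5 / 350 = 31.5 mm from the vertical weld.
Polar moment about centroid: J = I_x + I_y = [140³/12 + 2×105×70²] + [140×31.5² + 2(105³/12 + 105×21²)] = 1682000 mm³.
Direct shear f_v = P/L_w = 95.2×10³ / 350 = 272 N/mm (vertical).
Torsion M = P·e = 95.2×10³ × 135 = 12852000 N·mm.
Critical point at (x, y) = (73.5, 70) from centroid. f_tx = M·y/J = 534.8 N/mm; f_ty = M·x/J = 561.6 N/mm.
Resultant f_max = √[f_tx² + (f_v + f_ty)²] = √[534.8² + (272 + 561.6)²] = 990.4 N/mm.
Capacity per unit length: φr_n = 0.75 × 0.6 × 550 × (0.707 × 8) = 1400 N/mm.
990.4 ≤ 1400 → adequate.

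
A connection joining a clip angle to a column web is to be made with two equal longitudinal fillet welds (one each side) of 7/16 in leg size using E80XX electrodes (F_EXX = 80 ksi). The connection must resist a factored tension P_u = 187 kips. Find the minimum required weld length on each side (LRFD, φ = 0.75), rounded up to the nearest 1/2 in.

Throat t_e = 0.707 × 0.4375 = 0.3093 in.
φr_n = 0.75 × 0.6 × 80 × 0.3093 = 11.14 kips/in.
L_req = P_u / φr_n = 187 / 11.14 = 16.79 in total.
Per side: 16.79 / 2 = 8.397 in.
Round up → use L = 8.5 in on each side.

L = 8.5 in on each side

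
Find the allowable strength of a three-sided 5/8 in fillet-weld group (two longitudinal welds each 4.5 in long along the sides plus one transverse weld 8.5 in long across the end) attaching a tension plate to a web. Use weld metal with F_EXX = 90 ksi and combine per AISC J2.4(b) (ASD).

R_n/Ω ≈ 243 kip

t_e = 0.707 × 0.625 = 0.4419 in.
R_nwl = 0.6 × 90 × 0.4419 × 9 = 214.8 kip (longitudinal, 2 welds).
R_nwt = 0.6 × 90 × 0.4419 × 8.5 = 202.8 kip (transverse, base value).
(i) R_nwl + R_nwt = 417.6 kip; (ii) 0.85 R_nwl + 1.5 R_nwt = 486.8 kip.
R_n = max = 486.8 kip [governs: (ii)]; R_n/Ω = 243.4 kip.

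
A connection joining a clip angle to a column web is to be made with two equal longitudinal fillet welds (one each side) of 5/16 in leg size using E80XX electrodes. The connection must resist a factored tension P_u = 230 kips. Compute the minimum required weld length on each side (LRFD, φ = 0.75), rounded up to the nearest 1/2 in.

L = 14.5 in on each side

E80XX → F_EXX = 80 ksi.
Throat t_e = 0.707 × 0.3125 = 0.2209 in.
φr_n = 0.75 × 0.6 × 80 × 0.2209 = 7.954 kips/in.
L_req = P_u / φr_n = 230 / 7.954 = 28.92 in total.
Per side: 28.92 / 2 = 14.46 in.
Round up → use L = 14.5 in on each side.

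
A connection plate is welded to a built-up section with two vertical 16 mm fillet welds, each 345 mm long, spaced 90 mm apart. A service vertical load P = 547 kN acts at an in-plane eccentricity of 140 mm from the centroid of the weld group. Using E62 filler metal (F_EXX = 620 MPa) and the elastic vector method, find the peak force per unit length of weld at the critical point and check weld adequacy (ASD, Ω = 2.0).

Total weld length L_w = 690 mm. Treat welds as unit-width lines.
Polar moment about centroid: J = 2[d³/12 + d(b/2)²] = 2[345³/12 + 345×45²] = 8241000 mm³.
Direct shear f_v = P/L_w = 547×10³ / 690 = 792.8 N/mm (vertical).
Torsion M = P·e = 547×10³ × 140 = 76580000 N·mm.
Critical point at (x, y) = (45, 172.5) from centroid. f_tx = M·y/J = 1603 N/mm; f_ty = M·x/J = 418.2 N/mm.
Resultant f_max = √[f_tx² + (f_v + f_ty)²] = √[1603² + (792.8 + 418.2)²] = 2009 N/mm.
Capacity per unit length: r_n/Ω = (1/2.0) × 0.6 × 620 × (0.707 × 16) = 2104 N/mm.
2009 ≤ 2104 → adequate.

f_max ≈ 2010 N/mm; adequate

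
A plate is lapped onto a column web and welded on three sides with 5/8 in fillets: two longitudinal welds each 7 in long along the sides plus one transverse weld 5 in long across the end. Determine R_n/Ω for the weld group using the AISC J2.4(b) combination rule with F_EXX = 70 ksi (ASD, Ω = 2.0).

t_e = 0.707 × 0.625 = 0.4419 in.
R_nwl = 0.6 × 70 × 0.4419 × 14 = 259.8 kip (longitudinal, 2 welds).
R_nwt = 0.6 × 70 × 0.4419 × 5 = 92.79 kip (transverse, base value).
(i) R_nwl + R_nwt = 352.6 kip; (ii) 0.85 R_nwl + 1.5 R_nwt = 360 kip.
R_n = max = 360 kip [governs: (ii)]; R_n/Ω = 180 kip.

R_n/Ω ≈ 180 kip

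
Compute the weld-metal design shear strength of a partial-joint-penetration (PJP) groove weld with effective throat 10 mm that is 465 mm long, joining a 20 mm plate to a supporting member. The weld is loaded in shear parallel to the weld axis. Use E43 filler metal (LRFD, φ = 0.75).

φR_n ≈ 900 kN

E43XX → F_EXX = 430 MPa.
Effective throat (given) t_e = 10 mm.
A_we = 10 × 465 = 4650 mm².
F_nw = 0.6 F_EXX = 258 MPa.
φR_n = 0.75 × 258 × 4650 × 10⁻³ = 899.8 kN.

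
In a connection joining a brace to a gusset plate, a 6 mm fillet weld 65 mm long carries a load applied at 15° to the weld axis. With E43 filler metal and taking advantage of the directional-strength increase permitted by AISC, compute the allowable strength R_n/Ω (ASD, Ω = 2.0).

E43XX → F_EXX = 430 MPa.
t_e = 0.707 × 6 = 4.242 mm; A_we = 4.242 × 65 = 275.7 mm².
Directional factor: 1.0 + 0.5 sin^1.5(15°) = 1.066.
F_nw = 0.6 × 430 × 1.066 = 275 MPa.
R_n/Ω = (275 × 275.7) / 2.0 × 10⁻³ = 37.91 kN.

R_n/Ω ≈ 37.9 kN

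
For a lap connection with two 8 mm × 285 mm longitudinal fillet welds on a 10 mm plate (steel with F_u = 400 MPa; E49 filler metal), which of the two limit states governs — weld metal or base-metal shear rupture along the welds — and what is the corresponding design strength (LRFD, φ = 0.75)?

φR_n ≈ 711 kN (weld metal governs)

E49XX → F_EXX = 490 MPa.
t_e = 0.707 × 8 = 5.656 mm; L = 570 mm.
Weld metal: φR_n = 0.75 × 0.6 × 490 × 5.656 × 570 × 10⁻³ = 710.9 kN.
Base metal (shear rupture): φR_n = 0.75 × 0.6 × 400 × 10 × 570 × 10⁻³ = 1026 kN.
Governing: weld metal.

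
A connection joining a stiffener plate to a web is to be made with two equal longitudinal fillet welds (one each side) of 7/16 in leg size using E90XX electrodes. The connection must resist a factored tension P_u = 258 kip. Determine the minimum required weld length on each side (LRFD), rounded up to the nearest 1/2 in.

E90XX → F_EXX = 90 ksi.
Throat t_e = 0.707 × 0.4375 = 0.3093 in.
φr_n = 0.75 × 0.6 × 90 × 0.3093 = 12.53 kip/in.
L_req = P_u / φr_n = 258 / 12.53 = 20.6 in total.
Per side: 20.6 / 2 = 10.3 in.
Round up → use L = 10.5 in on each side.

L = 10.5 in on each side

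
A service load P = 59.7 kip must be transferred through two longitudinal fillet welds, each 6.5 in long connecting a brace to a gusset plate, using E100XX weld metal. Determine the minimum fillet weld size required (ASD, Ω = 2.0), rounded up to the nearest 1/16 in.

w = 1/4 in

E100XX → F_EXX = 100 ksi.
Total weld length L = 13 in.
Required throat t_e = P × Ω / (0.6 F_EXX × L) = 59.7 × 2.0 / (0.6 × 100 × 13) = 0.1531 in.
Required leg w = t_e / 0.707 = 0.2165 in → use 1/4 in.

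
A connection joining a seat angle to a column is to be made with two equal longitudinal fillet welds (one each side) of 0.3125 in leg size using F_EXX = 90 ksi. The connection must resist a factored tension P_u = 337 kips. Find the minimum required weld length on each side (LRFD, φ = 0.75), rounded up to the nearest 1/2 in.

Throat t_e = 0.707 × 0.3125 = 0.2209 in.
φr_n = 0.75 × 0.6 × 90 × 0.2209 = 8.948 kips/in.
L_req = P_u / φr_n = 337 / 8.948 = 37.66 in total.
Per side: 37.66 / 2 = 18.83 in.
Round up → use L = 19 in on each side.

L = 19 in on each side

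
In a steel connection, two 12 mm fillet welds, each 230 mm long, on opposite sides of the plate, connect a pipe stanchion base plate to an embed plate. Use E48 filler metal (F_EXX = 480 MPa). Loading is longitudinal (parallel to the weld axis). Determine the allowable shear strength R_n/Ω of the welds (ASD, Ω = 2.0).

Effective throat t_e = 0.707 × 12 = 8.484 mm.
Total length L = 460 mm; A_we = 8.484 × 460 = 3903 mm².
F_nw = 0.6 F_EXX = 0.6 × 480 = 288 MPa.
R_n = 288 × 3903 × 10⁻³ = 1124 kN; R_n/Ω = 1124/2.0 = 562 kN.

R_n/Ω ≈ 562 kN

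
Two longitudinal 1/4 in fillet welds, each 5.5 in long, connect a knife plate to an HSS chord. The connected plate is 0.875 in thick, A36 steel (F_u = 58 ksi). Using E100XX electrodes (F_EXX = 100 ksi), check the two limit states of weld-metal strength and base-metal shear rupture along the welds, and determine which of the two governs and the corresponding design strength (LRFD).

t_e = 0.707 × 0.25 = 0.1767 in; L = 11 in.
Weld metal: φR_n = 0.75 × 0.6 × 100 × 0.1767 × 11 = 87.49 kips.
Base metal (shear rupture): φR_n = 0.75 × 0.6 × 58 × 0.875 × 11 = 251.2 kips.
Governing: weld metal.

φR_n ≈ 87.5 kips (weld metal governs)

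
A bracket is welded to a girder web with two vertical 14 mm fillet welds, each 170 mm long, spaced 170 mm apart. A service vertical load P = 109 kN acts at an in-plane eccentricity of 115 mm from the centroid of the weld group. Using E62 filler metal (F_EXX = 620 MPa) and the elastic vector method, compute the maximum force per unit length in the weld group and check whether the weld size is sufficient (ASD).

Total weld length L_w = 340 mm. Treat welds as unit-width lines.
Polar moment about centroid: J = 2[d³/12 + d(b/2)²] = 2[170³/12 + 170×85²] = 3275000 mm³.
Direct shear f_v = P/L_w = 109×10³ / 340 = 320.6 N/mm (vertical).
Torsion M = P·e = 109×10³ × 115 = 12535000 N·mm.
Critical point at (x, y) = (85, 85) from centroid. f_tx = M·y/J = 325.3 N/mm; f_ty = M·x/J = 325.3 N/mm.
Resultant f_max = √[f_tx² + (f_v + f_ty)²] = √[325.3² + (320.6 + 325.3)²] = 723.2 N/mm.
Capacity per unit length: r_n/Ω = (1/2.0) × 0.6 × 620 × (0.707 × 14) = 1841 N/mm.
723.2 ≤ 1841 → adequate.

f_max ≈ 723 N/mm; adequate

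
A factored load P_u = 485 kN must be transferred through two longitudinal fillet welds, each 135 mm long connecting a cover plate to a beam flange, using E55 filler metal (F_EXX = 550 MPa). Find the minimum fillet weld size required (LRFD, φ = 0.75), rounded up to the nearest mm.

w = 11 mm

Total weld length L = 270 mm.
Required throat t_e = P_u / (φ × 0.6 F_EXX × L) = 485 / (0.75 × 0.6 × 550 × 270 × 10⁻³) = 7.258 mm.
Required leg w = t_e / 0.707 = 10.27 mm → use 11 mm.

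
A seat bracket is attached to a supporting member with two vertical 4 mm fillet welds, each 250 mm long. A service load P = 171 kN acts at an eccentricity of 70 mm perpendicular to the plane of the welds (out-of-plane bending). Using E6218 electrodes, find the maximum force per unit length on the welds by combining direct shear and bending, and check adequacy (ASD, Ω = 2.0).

f_max ≈ 669 N/mm; NOT adequate

E62XX → F_EXX = 620 MPa.
L_w = 2 × 250 = 500 mm; section modulus (unit throat) S = 2 × L²/6 = 20830 mm².
Direct shear f_v = P/L_w = 171×10³/500 = 342 N/mm.
Moment M = P × e = 171×10³ × 70 = 11970000 N·mm; bending f_b = M/S = 574.6 N/mm.
f_max = √(f_v² + f_b²) = √(342² + 574.6²) = 668.6 N/mm.
r_n/Ω = (1/2.0) × 0.6 × 620 × (0.707 × 4) = 526 N/mm → NOT adequate.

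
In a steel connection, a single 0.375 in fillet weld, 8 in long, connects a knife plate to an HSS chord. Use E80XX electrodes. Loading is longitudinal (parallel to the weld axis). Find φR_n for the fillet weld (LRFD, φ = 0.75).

φR_n ≈ 76.4 kips

E80XX → F_EXX = 80 ksi.
Effective throat t_e = 0.707 × 0.375 = 0.2651 in.
Total length L = 8 in; A_we = 0.2651 × 8 = 2.121 in².
F_nw = 0.6 F_EXX = 0.6 × 80 = 48 ksi.
φR_n = 0.75 × 48 × 2.121 = 76.36 kips.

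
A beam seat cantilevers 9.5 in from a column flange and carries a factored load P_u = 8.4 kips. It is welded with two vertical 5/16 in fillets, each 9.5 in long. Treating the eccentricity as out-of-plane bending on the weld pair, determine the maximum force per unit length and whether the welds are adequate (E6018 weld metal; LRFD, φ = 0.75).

E60XX → F_EXX = 60 ksi.
L_w = 2 × 9.5 = 19 in; section modulus (unit throat) S = 2 × L²/6 = 30.08 in².
Direct shear f_v = P/L_w = 8.4/19 = 0.4421 kip/in.
Moment M = P × e = 8.4 × 9.5 = 79.8 kip·in; bending f_b = M/S = 2.653 kip/in.
f_max = √(f_v² + f_b²) = √(0.4421² + 2.653²) = 2.689 kip/in.
φr_n = 0.75 × 0.6 × 60 × (0.707 × 0.3125) = 5.965 kip/in → adequate.

f_max ≈ 2.69 kip/in; adequate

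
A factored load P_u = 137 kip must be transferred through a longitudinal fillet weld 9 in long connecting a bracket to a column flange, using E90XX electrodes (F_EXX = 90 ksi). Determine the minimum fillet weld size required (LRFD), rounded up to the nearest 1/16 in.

Total weld length L = 9 in.
Required throat t_e = P_u / (φ × 0.6 F_EXX × L) = 137 / (0.75 × 0.6 × 90 × 9) = 0.3759 in.
Required leg w = t_e / 0.707 = 0.5316 in → use 9/16 in.

w = 9/16 in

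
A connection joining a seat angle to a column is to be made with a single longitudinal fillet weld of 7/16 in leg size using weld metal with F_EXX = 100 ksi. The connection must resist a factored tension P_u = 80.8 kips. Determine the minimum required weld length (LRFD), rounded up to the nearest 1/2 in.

L = 6 in

Throat t_e = 0.707 × 0.4375 = 0.3093 in.
φr_n = 0.75 × 0.6 × 100 × 0.3093 = 13.92 kips/in.
L_req = P_u / φr_n = 80.8 / 13.92 = 5.805 in total.
Round up → use L = 6 in.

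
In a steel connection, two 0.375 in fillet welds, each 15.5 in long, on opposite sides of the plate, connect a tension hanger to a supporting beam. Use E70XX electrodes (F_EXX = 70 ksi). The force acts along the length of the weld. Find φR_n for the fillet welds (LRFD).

Effective throat t_e = 0.707 × 0.375 = 0.2651 in.
Total length L = 31 in; A_we = 0.2651 × 31 = 8.219 in².
F_nw = 0.6 F_EXX = 0.6 × 70 = 42 ksi.
φR_n = 0.75 × 42 × 8.219 = 258.9 kips.

φR_n ≈ 259 kips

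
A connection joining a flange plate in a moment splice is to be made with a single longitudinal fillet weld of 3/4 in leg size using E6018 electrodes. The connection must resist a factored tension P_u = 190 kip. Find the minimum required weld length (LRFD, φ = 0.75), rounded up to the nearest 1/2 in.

L = 13.5 in

E60XX → F_EXX = 60 ksi.
Throat t_e = 0.707 × 0.75 = 0.5302 in.
φr_n = 0.75 × 0.6 × 60 × 0.5302 = 14.32 kip/in.
L_req = P_u / φr_n = 190 / 14.32 = 13.27 in total.
Round up → use L = 13.5 in.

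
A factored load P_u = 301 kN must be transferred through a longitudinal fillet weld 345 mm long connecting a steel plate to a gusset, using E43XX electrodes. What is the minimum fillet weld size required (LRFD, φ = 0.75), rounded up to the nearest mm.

w = 7 mm

E43XX → F_EXX = 430 MPa.
Total weld length L = 345 mm.
Required throat t_e = P_u / (φ × 0.6 F_EXX × L) = 301 / (0.75 × 0.6 × 430 × 345 × 10⁻³) = 4.509 mm.
Required leg w = t_e / 0.707 = 6.377 mm → use 7 mm.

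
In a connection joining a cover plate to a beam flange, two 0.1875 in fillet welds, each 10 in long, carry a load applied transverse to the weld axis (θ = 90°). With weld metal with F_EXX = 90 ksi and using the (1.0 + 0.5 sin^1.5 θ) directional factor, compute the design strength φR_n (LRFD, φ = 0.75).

φR_n ≈ 161 kips

t_e = 0.707 × 0.1875 = 0.1326 in; A_we = 0.1326 × 20 = 2.651 in².
Directional factor: 1.0 + 0.5 sin^1.5(90°) = 1.5.
F_nw = 0.6 × 90 × 1.5 = 81 ksi.
φR_n = 0.75 × 81 × 2.651 = 161.1 kips.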